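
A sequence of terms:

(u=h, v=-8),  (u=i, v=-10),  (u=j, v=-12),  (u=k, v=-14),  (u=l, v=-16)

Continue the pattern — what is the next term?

(u=m, v=-18)

U: letters move forward 1 place in the alphabet; h, i, j, k, l → m.
V: −2 each step; -8, -10, -12, -14, -16 → -18.
Putting it together: (u=m, v=-18).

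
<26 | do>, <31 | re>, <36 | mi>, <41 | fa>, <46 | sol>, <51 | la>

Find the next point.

<56 | ti>

First value: +5 each step, so 26, 31, 36, 41, 46, 51 → 56.
Note — runs through the solfège scale do→ti: do, re, mi, fa, sol, la → ti.
So the next point is <56 | ti>.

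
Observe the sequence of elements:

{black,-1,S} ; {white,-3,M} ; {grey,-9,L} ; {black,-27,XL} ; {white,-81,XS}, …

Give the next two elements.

{grey,-243,S}, {black,-729,M}

Shade — repeats black → white → grey: black, white, grey, black, white → grey → black.
Second part — ×3 each step: -1, -3, -9, -27, -81 → -243 → -729.
Size goes S, M, L, XL, XS → S → M (runs through clothing sizes XS→XL).
So the next two elements are {grey,-243,S} and {black,-729,M}.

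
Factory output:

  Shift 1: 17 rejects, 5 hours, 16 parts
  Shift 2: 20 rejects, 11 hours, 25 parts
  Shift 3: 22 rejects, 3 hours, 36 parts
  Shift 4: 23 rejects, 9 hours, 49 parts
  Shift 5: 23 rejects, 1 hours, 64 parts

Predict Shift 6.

Rejects: 17, 20, 22, 23, 23 → 22 (differences are 3, 2, 1, … (decreasing by 1 each time)).
Hours: alternating steps +6, −8, +6, −8, …, so 5, 11, 3, 9, 1 → 7.
For the parts, perfect squares: 4², 5², 6², …: 16, 25, 36, 49, 64 → 81.
Putting it together: 22 rejects, 7 hours, 81 parts.

22 rejects, 7 hours, 81 parts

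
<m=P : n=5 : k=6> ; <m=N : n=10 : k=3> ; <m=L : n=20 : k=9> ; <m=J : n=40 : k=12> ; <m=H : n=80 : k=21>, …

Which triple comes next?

<m=F : n=160 : k=33>

M: P, N, L, J, H → F (letters move back 2 places in the alphabet).
N: 5, 10, 20, 40, 80 → 160 (×2 each step).
K: each term is the sum of the two before it; 6, 3, 9, 12, 21 → 33.
Combining the parts gives <m=F : n=160 : k=33>.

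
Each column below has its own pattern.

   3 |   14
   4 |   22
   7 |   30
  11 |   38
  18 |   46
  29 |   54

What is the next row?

First component: 3, 4, 7, 11, 18, 29 → 47 (each term is the sum of the two before it).
Second component goes 14, 22, 30, 38, 46, 54 → 62 (+8 each step).
Combining the parts gives 47  62.

47  62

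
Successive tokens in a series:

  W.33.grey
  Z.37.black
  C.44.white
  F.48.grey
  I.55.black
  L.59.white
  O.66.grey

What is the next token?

Letter — letters move forward 3 places in the alphabet, wrapping Z→A: W, Z, C, F, I, L, O → R.
Second component — alternating steps +4, +7, +4, +7, …: 33, 37, 44, 48, 55, 59, 66 → 70.
Shade: grey, black, white, grey, black, white, grey → black (repeats grey → black → white).
So the next token is R.70.black.

R.70.black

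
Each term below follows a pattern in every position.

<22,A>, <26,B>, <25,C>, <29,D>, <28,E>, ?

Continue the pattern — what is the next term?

First slot: 22, 26, 25, 29, 28 → 32 (alternating steps +4, −1, +4, −1, …).
Letter — letters move forward 1 place in the alphabet: A, B, C, D, E → F.
Combining the parts gives <32,F>.

<32,F>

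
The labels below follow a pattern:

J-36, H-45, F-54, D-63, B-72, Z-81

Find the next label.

Letter: J, H, F, D, B, Z → X (letters move back 2 places in the alphabet, wrapping A→Z).
Second component: +9 each step; 36, 45, 54, 63, 72, 81 → 90.
Combining the parts gives X-90.

X-90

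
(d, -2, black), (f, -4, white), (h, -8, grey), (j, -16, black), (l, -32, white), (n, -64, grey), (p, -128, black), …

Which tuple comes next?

(r, -256, white)

Letter: letters move forward 2 places in the alphabet, so d, f, h, j, l, n, p → r.
Second component goes -2, -4, -8, -16, -32, -64, -128 → -256 (×2 each step).
Shade — repeats black → white → grey: black, white, grey, black, white, grey, black → white.
Putting it together: (r, -256, white).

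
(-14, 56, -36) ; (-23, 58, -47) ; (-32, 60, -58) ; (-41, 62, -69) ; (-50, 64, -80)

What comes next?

First coordinate: −9 each step, so -14, -23, -32, -41, -50 → -59.
Second coordinate: 56, 58, 60, 62, 64 → 66 (+2 each step).
Third coordinate goes -36, -47, -58, -69, -80 → -91 (−11 each step).
So the next tuple is (-59, 66, -91).

(-59, 66, -91)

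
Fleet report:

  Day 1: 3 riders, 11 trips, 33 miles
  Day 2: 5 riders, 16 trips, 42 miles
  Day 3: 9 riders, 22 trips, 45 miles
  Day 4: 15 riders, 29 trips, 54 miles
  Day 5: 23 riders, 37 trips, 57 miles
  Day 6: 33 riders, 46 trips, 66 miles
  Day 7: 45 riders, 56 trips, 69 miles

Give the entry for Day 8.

Riders goes 3, 5, 9, 15, 23, 33, 45 → 59 (differences are 2, 4, 6, … (increasing by 2 each time)).
Trips — differences are 5, 6, 7, … (increasing by 1 each time): 11, 16, 22, 29, 37, 46, 56 → 67.
Miles: alternating steps +9, +3, +9, +3, …; 33, 42, 45, 54, 57, 66, 69 → 78.
So the next line is 59 riders, 67 trips, 78 miles.

59 riders, 67 trips, 78 miles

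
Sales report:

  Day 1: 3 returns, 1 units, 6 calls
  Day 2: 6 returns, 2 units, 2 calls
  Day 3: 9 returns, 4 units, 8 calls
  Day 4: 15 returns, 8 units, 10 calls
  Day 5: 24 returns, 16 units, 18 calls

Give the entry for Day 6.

39 returns, 32 units, 28 calls

Returns: 3, 6, 9, 15, 24 → 39 (each term is the sum of the two before it).
For the units, ×2 each step: 1, 2, 4, 8, 16 → 32.
For the calls, each term is the sum of the two before it: 6, 2, 8, 10, 18 → 28.
Combining the parts gives 39 returns, 32 units, 28 calls.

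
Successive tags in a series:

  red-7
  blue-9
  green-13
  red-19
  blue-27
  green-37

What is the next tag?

red-49

For the colour, repeats red → blue → green: red, blue, green, red, blue, green → red.
Second component goes 7, 9, 13, 19, 27, 37 → 49 (differences are 2, 4, 6, … (increasing by 2 each time)).
So the next tag is red-49.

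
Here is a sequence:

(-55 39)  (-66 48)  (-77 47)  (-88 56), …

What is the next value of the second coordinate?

Second coordinate — alternating steps +9, −1, +9, −1, …: 39, 48, 47, 56 → 55.

55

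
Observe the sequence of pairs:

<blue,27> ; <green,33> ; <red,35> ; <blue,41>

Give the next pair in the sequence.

Colour: repeats blue → green → red; blue, green, red, blue → green.
Second component goes 27, 33, 35, 41 → 43 (alternating steps +6, +2, +6, +2, …).
Combining the parts gives <green,43>.

<green,43>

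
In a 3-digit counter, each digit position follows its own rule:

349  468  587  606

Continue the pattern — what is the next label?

725

First digit: 3, 4, 5, 6 → 7 (+1 each step, mod 10).
Second digit: 4, 6, 8, 0 → 2 (+2 each step, mod 10).
Third digit: −1 each step, mod 10; 9, 8, 7, 6 → 5.
Putting it together: 725.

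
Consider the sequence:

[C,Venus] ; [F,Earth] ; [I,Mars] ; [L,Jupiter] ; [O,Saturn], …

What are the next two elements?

[R,Uranus], [U,Neptune]

Letter: letters move forward 3 places in the alphabet; C, F, I, L, O → R → U.
Planet: runs through the planets Mercury→Neptune, so Venus, Earth, Mars, Jupiter, Saturn → Uranus → Neptune.
Putting the parts together: [R,Uranus] and then [U,Neptune].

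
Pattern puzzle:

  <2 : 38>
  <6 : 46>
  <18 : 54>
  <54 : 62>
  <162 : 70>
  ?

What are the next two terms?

First value: 2, 6, 18, 54, 162 → 486 → 1458 (×3 each step).
Second value: +8 each step; 38, 46, 54, 62, 70 → 78 → 86.
So the next two terms are <486 : 78> and <1458 : 86>.

<486 : 78>, <1458 : 86>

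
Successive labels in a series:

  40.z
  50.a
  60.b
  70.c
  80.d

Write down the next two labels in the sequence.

First component goes 40, 50, 60, 70, 80 → 90 → 100 (+10 each step).
Letter: letters move forward 1 place in the alphabet, wrapping Z→A; z, a, b, c, d → e → f.
Putting the parts together: 90.e and then 100.f.

90.e then 100.f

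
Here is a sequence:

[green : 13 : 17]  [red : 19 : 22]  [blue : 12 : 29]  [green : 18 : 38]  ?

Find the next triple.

Colour: repeats green → red → blue; green, red, blue, green → red.
For the second value, alternating steps +6, −7, +6, −7, …: 13, 19, 12, 18 → 11.
Third value: differences are 5, 7, 9, … (increasing by 2 each time), so 17, 22, 29, 38 → 49.
So the next triple is [red : 11 : 49].

[red : 11 : 49]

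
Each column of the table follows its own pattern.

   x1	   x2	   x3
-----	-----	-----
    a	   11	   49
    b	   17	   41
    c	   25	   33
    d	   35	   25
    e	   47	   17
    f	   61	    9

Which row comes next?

Column x1 goes a, b, c, d, e, f → g (letters move forward 1 place in the alphabet).
Column x2: differences are 6, 8, 10, … (increasing by 2 each time), so 11, 17, 25, 35, 47, 61 → 77.
For the column x3, −8 each step: 49, 41, 33, 25, 17, 9 → 1.
Putting it together: g  77  1.

g  77  1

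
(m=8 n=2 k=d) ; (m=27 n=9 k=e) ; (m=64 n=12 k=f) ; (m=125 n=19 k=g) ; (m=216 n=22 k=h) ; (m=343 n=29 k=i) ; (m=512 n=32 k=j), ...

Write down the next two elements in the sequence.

M: perfect cubes: 2³, 3³, 4³, …; 8, 27, 64, 125, 216, 343, 512 → 729 → 1000.
N — alternating steps +7, +3, +7, +3, …: 2, 9, 12, 19, 22, 29, 32 → 39 → 42.
K: d, e, f, g, h, i, j → k → l (letters move forward 1 place in the alphabet).
So the next two elements are (m=729 n=39 k=k) and (m=1000 n=42 k=l).

(m=729 n=39 k=k), (m=1000 n=42 k=l)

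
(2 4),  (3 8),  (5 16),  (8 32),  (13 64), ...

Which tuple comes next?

First value: each term is the sum of the two before it; 2, 3, 5, 8, 13 → 21.
Second value: 4, 8, 16, 32, 64 → 128 (×2 each step).
Combining the parts gives (21 128).

(21 128)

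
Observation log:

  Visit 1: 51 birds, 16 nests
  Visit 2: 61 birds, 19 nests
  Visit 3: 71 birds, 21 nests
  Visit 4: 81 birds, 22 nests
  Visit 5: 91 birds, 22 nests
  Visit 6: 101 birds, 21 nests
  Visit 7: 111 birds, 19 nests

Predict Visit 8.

Birds: +10 each step, so 51, 61, 71, 81, 91, 101, 111 → 121.
Nests: 16, 19, 21, 22, 22, 21, 19 → 16 (differences are 3, 2, 1, … (decreasing by 1 each time)).
So the next line is 121 birds, 16 nests.

121 birds, 16 nests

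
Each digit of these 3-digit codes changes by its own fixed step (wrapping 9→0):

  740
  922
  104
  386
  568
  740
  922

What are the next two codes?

First digit: +2 each step, mod 10; 7, 9, 1, 3, 5, 7, 9 → 1 → 3.
For the second digit, −2 each step, mod 10: 4, 2, 0, 8, 6, 4, 2 → 0 → 8.
Third digit: 0, 2, 4, 6, 8, 0, 2 → 4 → 6 (+2 each step, mod 10).
Putting the parts together: 104 and then 386.

104 then 386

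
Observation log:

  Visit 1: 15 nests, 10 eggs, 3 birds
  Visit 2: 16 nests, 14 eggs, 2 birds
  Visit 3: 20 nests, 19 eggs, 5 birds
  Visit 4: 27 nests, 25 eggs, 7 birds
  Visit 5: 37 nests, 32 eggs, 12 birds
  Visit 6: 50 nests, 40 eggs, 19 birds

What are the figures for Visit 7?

66 nests, 49 eggs, 31 birds

Nests: 15, 16, 20, 27, 37, 50 → 66 (differences are 1, 4, 7, … (increasing by 3 each time)).
Eggs: 10, 14, 19, 25, 32, 40 → 49 (differences are 4, 5, 6, … (increasing by 1 each time)).
Birds: each term is the sum of the two before it; 3, 2, 5, 7, 12, 19 → 31.
Putting it together: 66 nests, 49 eggs, 31 birds.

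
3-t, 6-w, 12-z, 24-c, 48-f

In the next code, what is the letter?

i

Letter: letters move forward 3 places in the alphabet, wrapping Z→A; t, w, z, c, f → i.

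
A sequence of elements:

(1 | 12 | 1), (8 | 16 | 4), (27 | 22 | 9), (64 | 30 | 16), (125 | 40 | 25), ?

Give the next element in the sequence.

First part: 1, 8, 27, 64, 125 → 216 (perfect cubes: 1³, 2³, 3³, …).
Second part: differences are 4, 6, 8, … (increasing by 2 each time), so 12, 16, 22, 30, 40 → 52.
Third part: perfect squares: 1², 2², 3², …, so 1, 4, 9, 16, 25 → 36.
So the next element is (216 | 52 | 36).

(216 | 52 | 36)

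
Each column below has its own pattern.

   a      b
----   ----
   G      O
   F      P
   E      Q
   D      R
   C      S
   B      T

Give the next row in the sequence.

A  U

Column a: letters move back 1 place in the alphabet; G, F, E, D, C, B → A.
For the column b, letters move forward 1 place in the alphabet: O, P, Q, R, S, T → U.
Putting it together: A  U.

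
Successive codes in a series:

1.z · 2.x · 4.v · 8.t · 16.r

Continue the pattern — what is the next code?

32.p

First component: ×2 each step; 1, 2, 4, 8, 16 → 32.
Letter: z, x, v, t, r → p (letters move back 2 places in the alphabet).
Combining the parts gives 32.p.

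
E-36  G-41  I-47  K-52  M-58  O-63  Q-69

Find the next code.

Letter: letters move forward 2 places in the alphabet, so E, G, I, K, M, O, Q → S.
Second component: 36, 41, 47, 52, 58, 63, 69 → 74 (alternating steps +5, +6, +5, +6, …).
Combining the parts gives S-74.

S-74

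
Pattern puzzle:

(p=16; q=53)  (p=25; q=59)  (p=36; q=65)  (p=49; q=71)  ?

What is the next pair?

P: perfect squares: 4², 5², 6², …, so 16, 25, 36, 49 → 64.
Q: +6 each step, so 53, 59, 65, 71 → 77.
Combining the parts gives (p=64; q=77).

(p=64; q=77)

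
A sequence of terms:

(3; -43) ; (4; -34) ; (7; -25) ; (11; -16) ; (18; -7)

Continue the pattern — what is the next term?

First value — each term is the sum of the two before it: 3, 4, 7, 11, 18 → 29.
For the second value, +9 each step: -43, -34, -25, -16, -7 → 2.
Putting it together: (29; 2).

(29; 2)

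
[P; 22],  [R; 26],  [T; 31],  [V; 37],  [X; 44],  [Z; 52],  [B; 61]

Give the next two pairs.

[D; 71], [F; 82]

Letter goes P, R, T, V, X, Z, B → D → F (letters move forward 2 places in the alphabet, wrapping Z→A).
Second component: differences are 4, 5, 6, … (increasing by 1 each time), so 22, 26, 31, 37, 44, 52, 61 → 71 → 82.
Putting the parts together: [D; 71] and then [F; 82].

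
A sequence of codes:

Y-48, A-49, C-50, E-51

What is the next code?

G-52

Letter goes Y, A, C, E → G (letters move forward 2 places in the alphabet, wrapping Z→A).
For the second component, +1 each step: 48, 49, 50, 51 → 52.
So the next code is G-52.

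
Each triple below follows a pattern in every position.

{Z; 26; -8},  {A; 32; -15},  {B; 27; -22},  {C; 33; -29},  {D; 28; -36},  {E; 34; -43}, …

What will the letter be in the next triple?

Letter: letters move forward 1 place in the alphabet, wrapping Z→A, so Z, A, B, C, D, E → F.
Second component: 26, 32, 27, 33, 28, 34 → 29 (alternating steps +6, −5, +6, −5, …).
Third component: −7 each step, so -8, -15, -22, -29, -36, -43 → -50.

F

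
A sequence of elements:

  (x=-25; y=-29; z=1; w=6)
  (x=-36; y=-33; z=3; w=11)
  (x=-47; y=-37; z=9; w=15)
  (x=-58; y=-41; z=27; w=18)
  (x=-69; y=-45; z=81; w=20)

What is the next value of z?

Z: 1, 3, 9, 27, 81 → 243 (×3 each step).

243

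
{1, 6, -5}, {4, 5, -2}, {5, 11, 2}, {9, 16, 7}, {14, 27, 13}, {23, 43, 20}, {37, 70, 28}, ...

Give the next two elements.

For the first part, each term is the sum of the two before it: 1, 4, 5, 9, 14, 23, 37 → 60 → 97.
Second part: each term is the sum of the two before it; 6, 5, 11, 16, 27, 43, 70 → 113 → 183.
Third part goes -5, -2, 2, 7, 13, 20, 28 → 37 → 47 (differences are 3, 4, 5, … (increasing by 1 each time)).
So the next two elements are {60, 113, 37} and {97, 183, 47}.

{60, 113, 37}, {97, 183, 47}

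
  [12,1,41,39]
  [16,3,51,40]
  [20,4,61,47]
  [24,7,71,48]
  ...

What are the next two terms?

[28,11,81,55], [32,18,91,56]

First value goes 12, 16, 20, 24 → 28 → 32 (+4 each step).
Second value: 1, 3, 4, 7 → 11 → 18 (each term is the sum of the two before it).
Third value: +10 each step, so 41, 51, 61, 71 → 81 → 91.
Fourth value: alternating steps +1, +7, +1, +7, …, so 39, 40, 47, 48 → 55 → 56.
So the next two terms are [28,11,81,55] and [32,18,91,56].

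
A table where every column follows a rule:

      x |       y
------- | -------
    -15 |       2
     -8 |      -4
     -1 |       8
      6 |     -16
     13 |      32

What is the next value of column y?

-64

Column x: +7 each step, so -15, -8, -1, 6, 13 → 20.
Column y: 2, -4, 8, -16, 32 → -64 (×(-2) each step).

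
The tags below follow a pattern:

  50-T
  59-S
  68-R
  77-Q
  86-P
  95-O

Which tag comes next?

First component: 50, 59, 68, 77, 86, 95 → 104 (+9 each step).
Letter — letters move back 1 place in the alphabet: T, S, R, Q, P, O → N.
Putting it together: 104-N.

104-N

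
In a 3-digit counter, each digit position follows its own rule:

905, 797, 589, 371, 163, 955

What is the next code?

For the first digit, −2 each step, mod 10: 9, 7, 5, 3, 1, 9 → 7.
Second digit goes 0, 9, 8, 7, 6, 5 → 4 (−1 each step, mod 10).
Third digit: +2 each step, mod 10; 5, 7, 9, 1, 3, 5 → 7.
Putting it together: 747.

747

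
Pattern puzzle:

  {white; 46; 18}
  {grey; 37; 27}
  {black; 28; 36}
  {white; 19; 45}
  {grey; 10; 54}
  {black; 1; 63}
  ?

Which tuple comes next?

Shade: repeats white → grey → black; white, grey, black, white, grey, black → white.
For the second part, −9 each step: 46, 37, 28, 19, 10, 1 → -8.
Third part: 18, 27, 36, 45, 54, 63 → 72 (together with the second part always sums to 64).
Putting it together: {white; -8; 72}.

{white; -8; 72}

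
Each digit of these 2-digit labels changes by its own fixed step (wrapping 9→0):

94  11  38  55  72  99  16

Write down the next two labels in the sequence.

First digit — +2 each step, mod 10: 9, 1, 3, 5, 7, 9, 1 → 3 → 5.
Second digit goes 4, 1, 8, 5, 2, 9, 6 → 3 → 0 (−3 each step, mod 10).
Putting the parts together: 33 and then 50.

33 then 50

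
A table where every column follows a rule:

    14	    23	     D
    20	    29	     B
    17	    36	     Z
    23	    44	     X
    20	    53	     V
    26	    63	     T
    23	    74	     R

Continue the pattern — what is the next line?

First component: 14, 20, 17, 23, 20, 26, 23 → 29 (alternating steps +6, −3, +6, −3, …).
Second component — differences are 6, 7, 8, … (increasing by 1 each time): 23, 29, 36, 44, 53, 63, 74 → 86.
Letter goes D, B, Z, X, V, T, R → P (letters move back 2 places in the alphabet, wrapping A→Z).
So the next line is 29  86  P.

29  86  P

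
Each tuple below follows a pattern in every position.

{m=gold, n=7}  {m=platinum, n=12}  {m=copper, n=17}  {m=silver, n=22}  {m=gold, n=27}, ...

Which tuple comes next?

{m=platinum, n=32}

For the m, repeats gold → platinum → copper → silver: gold, platinum, copper, silver, gold → platinum.
N goes 7, 12, 17, 22, 27 → 32 (+5 each step).
Combining the parts gives {m=platinum, n=32}.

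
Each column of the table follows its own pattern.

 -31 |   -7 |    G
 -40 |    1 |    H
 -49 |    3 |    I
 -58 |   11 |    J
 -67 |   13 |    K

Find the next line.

First component: −9 each step; -31, -40, -49, -58, -67 → -76.
Second component — alternating steps +8, +2, +8, +2, …: -7, 1, 3, 11, 13 → 21.
Letter goes G, H, I, J, K → L (letters move forward 1 place in the alphabet).
Putting it together: -76  21  L.

-76  21  L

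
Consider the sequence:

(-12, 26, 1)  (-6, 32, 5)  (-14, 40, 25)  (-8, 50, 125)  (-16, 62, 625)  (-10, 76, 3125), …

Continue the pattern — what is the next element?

For the first value, alternating steps +6, −8, +6, −8, …: -12, -6, -14, -8, -16, -10 → -18.
For the second value, differences are 6, 8, 10, … (increasing by 2 each time): 26, 32, 40, 50, 62, 76 → 92.
Third value: ×5 each step, so 1, 5, 25, 125, 625, 3125 → 15625.
Combining the parts gives (-18, 92, 15625).

(-18, 92, 15625)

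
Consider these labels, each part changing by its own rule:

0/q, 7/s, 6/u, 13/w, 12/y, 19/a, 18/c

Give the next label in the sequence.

25/e

First component: alternating steps +7, −1, +7, −1, …; 0, 7, 6, 13, 12, 19, 18 → 25.
Letter: q, s, u, w, y, a, c → e (letters move forward 2 places in the alphabet, wrapping Z→A).
Combining the parts gives 25/e.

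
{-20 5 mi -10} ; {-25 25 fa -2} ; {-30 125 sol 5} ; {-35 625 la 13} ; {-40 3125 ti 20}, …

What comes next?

{-45 15625 do 28}

First entry: −5 each step, so -20, -25, -30, -35, -40 → -45.
Second entry goes 5, 25, 125, 625, 3125 → 15625 (×5 each step).
For the note, runs through the solfège scale do→ti: mi, fa, sol, la, ti → do.
For the fourth entry, alternating steps +8, +7, +8, +7, …: -10, -2, 5, 13, 20 → 28.
So the next element is {-45 15625 do 28}.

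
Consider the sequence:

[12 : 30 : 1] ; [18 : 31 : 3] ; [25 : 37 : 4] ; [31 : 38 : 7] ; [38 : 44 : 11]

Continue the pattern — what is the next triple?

[44 : 45 : 18]

First coordinate — alternating steps +6, +7, +6, +7, …: 12, 18, 25, 31, 38 → 44.
For the second coordinate, alternating steps +1, +6, +1, +6, …: 30, 31, 37, 38, 44 → 45.
Third coordinate: each term is the sum of the two before it, so 1, 3, 4, 7, 11 → 18.
Combining the parts gives [44 : 45 : 18].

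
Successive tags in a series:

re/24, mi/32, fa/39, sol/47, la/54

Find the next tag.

Note: runs through the solfège scale do→ti, so re, mi, fa, sol, la → ti.
Second component goes 24, 32, 39, 47, 54 → 62 (alternating steps +8, +7, +8, +7, …).
Combining the parts gives ti/62.

ti/62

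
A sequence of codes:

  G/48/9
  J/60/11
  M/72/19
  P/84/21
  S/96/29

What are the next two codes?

Letter: letters move forward 3 places in the alphabet; G, J, M, P, S → V → Y.
Second component: +12 each step, so 48, 60, 72, 84, 96 → 108 → 120.
Third component — alternating steps +2, +8, +2, +8, …: 9, 11, 19, 21, 29 → 31 → 39.
So the next two codes are V/108/31 and Y/120/39.

V/108/31, Y/120/39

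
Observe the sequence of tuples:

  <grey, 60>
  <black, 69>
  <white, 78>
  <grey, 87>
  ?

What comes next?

Shade: grey, black, white, grey → black (repeats grey → black → white).
Second part: 60, 69, 78, 87 → 96 (+9 each step).
Putting it together: <black, 96>.

<black, 96>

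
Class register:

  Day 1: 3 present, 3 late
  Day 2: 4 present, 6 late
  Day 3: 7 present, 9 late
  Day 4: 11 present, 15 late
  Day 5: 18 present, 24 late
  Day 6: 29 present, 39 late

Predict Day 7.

For the present, each term is the sum of the two before it: 3, 4, 7, 11, 18, 29 → 47.
Late: each term is the sum of the two before it; 3, 6, 9, 15, 24, 39 → 63.
Putting it together: 47 present, 63 late.

47 present, 63 late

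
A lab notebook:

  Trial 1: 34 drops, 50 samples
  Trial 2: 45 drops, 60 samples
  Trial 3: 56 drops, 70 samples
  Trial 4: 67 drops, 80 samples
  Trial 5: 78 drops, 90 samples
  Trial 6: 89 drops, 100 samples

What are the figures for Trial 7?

100 drops, 110 samples

Drops: +11 each step; 34, 45, 56, 67, 78, 89 → 100.
Samples: +10 each step; 50, 60, 70, 80, 90, 100 → 110.
Combining the parts gives 100 drops, 110 samples.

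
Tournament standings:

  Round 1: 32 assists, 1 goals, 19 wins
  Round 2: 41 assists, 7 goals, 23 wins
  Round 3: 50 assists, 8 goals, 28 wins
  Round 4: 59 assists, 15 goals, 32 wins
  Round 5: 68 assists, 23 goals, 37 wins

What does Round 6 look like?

Assists: 32, 41, 50, 59, 68 → 77 (+9 each step).
Goals: each term is the sum of the two before it, so 1, 7, 8, 15, 23 → 38.
Wins goes 19, 23, 28, 32, 37 → 41 (alternating steps +4, +5, +4, +5, …).
So the next line is 77 assists, 38 goals, 41 wins.

77 assists, 38 goals, 41 wins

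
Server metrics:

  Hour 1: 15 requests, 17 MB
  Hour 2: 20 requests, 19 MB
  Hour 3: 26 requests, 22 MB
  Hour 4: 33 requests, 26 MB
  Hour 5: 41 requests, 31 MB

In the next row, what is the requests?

Requests: differences are 5, 6, 7, … (increasing by 1 each time); 15, 20, 26, 33, 41 → 50.

50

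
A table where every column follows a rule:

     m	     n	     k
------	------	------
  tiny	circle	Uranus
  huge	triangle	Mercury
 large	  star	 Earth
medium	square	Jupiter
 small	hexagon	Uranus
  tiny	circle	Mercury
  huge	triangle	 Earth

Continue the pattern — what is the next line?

Column m: repeats tiny → huge → large → medium → small, so tiny, huge, large, medium, small, tiny, huge → large.
Column n: repeats circle → triangle → star → square → hexagon; circle, triangle, star, square, hexagon, circle, triangle → star.
Column k: repeats Uranus → Mercury → Earth → Jupiter; Uranus, Mercury, Earth, Jupiter, Uranus, Mercury, Earth → Jupiter.
Putting it together: large  star  Jupiter.

large  star  Jupiter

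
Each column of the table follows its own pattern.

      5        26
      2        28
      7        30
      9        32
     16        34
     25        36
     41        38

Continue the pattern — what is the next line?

66  40

First component: each term is the sum of the two before it, so 5, 2, 7, 9, 16, 25, 41 → 66.
For the second component, +2 each step: 26, 28, 30, 32, 34, 36, 38 → 40.
So the next line is 66  40.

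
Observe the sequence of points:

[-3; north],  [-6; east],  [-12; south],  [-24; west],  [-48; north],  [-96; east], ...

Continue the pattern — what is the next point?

[-192; south]

First part — ×2 each step: -3, -6, -12, -24, -48, -96 → -192.
For the direction, repeats north → east → south → west: north, east, south, west, north, east → south.
Combining the parts gives [-192; south].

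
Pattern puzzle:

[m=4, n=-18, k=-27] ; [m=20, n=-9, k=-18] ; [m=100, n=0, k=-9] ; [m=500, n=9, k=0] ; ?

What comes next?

[m=2500, n=18, k=9]

M goes 4, 20, 100, 500 → 2500 (×5 each step).
N: +9 each step; -18, -9, 0, 9 → 18.
K: always 9 less than the n, so -27, -18, -9, 0 → 9.
Putting it together: [m=2500, n=18, k=9].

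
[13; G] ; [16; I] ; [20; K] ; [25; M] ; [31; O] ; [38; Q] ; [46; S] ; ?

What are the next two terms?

First entry goes 13, 16, 20, 25, 31, 38, 46 → 55 → 65 (differences are 3, 4, 5, … (increasing by 1 each time)).
Letter: letters move forward 2 places in the alphabet, so G, I, K, M, O, Q, S → U → W.
So the next two terms are [55; U] and [65; W].

[55; U], [65; W]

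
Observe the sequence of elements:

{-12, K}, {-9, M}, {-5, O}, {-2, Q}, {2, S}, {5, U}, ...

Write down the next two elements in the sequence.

{9, W}, {12, Y}

First part: alternating steps +3, +4, +3, +4, …, so -12, -9, -5, -2, 2, 5 → 9 → 12.
For the letter, letters move forward 2 places in the alphabet: K, M, O, Q, S, U → W → Y.
Putting the parts together: {9, W} and then {12, Y}.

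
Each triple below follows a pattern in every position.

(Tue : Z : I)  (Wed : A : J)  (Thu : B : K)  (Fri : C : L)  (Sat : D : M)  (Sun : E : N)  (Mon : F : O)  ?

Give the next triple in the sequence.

Day: Tue, Wed, Thu, Fri, Sat, Sun, Mon → Tue (runs through the weekdays Mon→Sun).
First letter: letters move forward 1 place in the alphabet, wrapping Z→A, so Z, A, B, C, D, E, F → G.
Second letter — letters move forward 1 place in the alphabet: I, J, K, L, M, N, O → P.
Combining the parts gives (Tue : G : P).

(Tue : G : P)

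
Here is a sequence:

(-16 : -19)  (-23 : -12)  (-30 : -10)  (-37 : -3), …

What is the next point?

First part — −7 each step: -16, -23, -30, -37 → -44.
Second part: -19, -12, -10, -3 → -1 (alternating steps +7, +2, +7, +2, …).
So the next point is (-44 : -1).

(-44 : -1)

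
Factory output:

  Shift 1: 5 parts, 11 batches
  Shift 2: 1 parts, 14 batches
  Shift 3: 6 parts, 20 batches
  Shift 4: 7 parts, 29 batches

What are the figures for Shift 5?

13 parts, 41 batches

Parts: 5, 1, 6, 7 → 13 (each term is the sum of the two before it).
Batches: 11, 14, 20, 29 → 41 (differences are 3, 6, 9, … (increasing by 3 each time)).
Putting it together: 13 parts, 41 batches.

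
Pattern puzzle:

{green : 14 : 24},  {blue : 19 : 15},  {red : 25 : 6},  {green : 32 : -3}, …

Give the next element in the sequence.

For the colour, repeats green → blue → red: green, blue, red, green → blue.
Second coordinate: differences are 5, 6, 7, … (increasing by 1 each time), so 14, 19, 25, 32 → 40.
For the third coordinate, −9 each step: 24, 15, 6, -3 → -12.
Putting it together: {blue : 40 : -12}.

{blue : 40 : -12}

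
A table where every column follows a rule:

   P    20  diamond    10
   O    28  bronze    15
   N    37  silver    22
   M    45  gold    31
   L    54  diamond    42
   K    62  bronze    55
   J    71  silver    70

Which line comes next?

Letter: letters move back 1 place in the alphabet; P, O, N, M, L, K, J → I.
For the second component, alternating steps +8, +9, +8, +9, …: 20, 28, 37, 45, 54, 62, 71 → 79.
Rank: repeats diamond → bronze → silver → gold, so diamond, bronze, silver, gold, diamond, bronze, silver → gold.
Fourth component goes 10, 15, 22, 31, 42, 55, 70 → 87 (differences are 5, 7, 9, … (increasing by 2 each time)).
So the next line is I  79  gold  87.

I  79  gold  87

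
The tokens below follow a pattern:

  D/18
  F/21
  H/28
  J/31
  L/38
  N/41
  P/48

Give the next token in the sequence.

Letter: letters move forward 2 places in the alphabet; D, F, H, J, L, N, P → R.
Second component: alternating steps +3, +7, +3, +7, …, so 18, 21, 28, 31, 38, 41, 48 → 51.
Combining the parts gives R/51.

R/51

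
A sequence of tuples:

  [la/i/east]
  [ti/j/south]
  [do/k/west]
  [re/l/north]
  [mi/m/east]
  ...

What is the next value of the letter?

n

Letter goes i, j, k, l, m → n (letters move forward 1 place in the alphabet).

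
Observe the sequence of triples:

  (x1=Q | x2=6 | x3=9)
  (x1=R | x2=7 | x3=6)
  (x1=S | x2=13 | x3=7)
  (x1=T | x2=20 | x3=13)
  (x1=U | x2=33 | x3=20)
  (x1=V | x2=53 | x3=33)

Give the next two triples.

X1 goes Q, R, S, T, U, V → W → X (letters move forward 1 place in the alphabet).
For the x2, each term is the sum of the two before it: 6, 7, 13, 20, 33, 53 → 86 → 139.
X3: 9, 6, 7, 13, 20, 33 → 53 → 86 (always the previous value of the x2).
Putting the parts together: (x1=W | x2=86 | x3=53) and then (x1=X | x2=139 | x3=86).

(x1=W | x2=86 | x3=53), (x1=X | x2=139 | x3=86)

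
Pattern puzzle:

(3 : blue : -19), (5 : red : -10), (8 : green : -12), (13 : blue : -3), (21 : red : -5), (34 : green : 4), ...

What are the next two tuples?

(55 : blue : 2), (89 : red : 11)

First component: 3, 5, 8, 13, 21, 34 → 55 → 89 (each term is the sum of the two before it).
Colour goes blue, red, green, blue, red, green → blue → red (repeats blue → red → green).
Third component: alternating steps +9, −2, +9, −2, …, so -19, -10, -12, -3, -5, 4 → 2 → 11.
So the next two tuples are (55 : blue : 2) and (89 : red : 11).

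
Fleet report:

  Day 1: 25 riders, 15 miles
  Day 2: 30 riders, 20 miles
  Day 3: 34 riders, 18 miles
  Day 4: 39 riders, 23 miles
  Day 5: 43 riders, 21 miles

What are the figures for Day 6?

Riders: alternating steps +5, +4, +5, +4, …, so 25, 30, 34, 39, 43 → 48.
Miles — alternating steps +5, −2, +5, −2, …: 15, 20, 18, 23, 21 → 26.
Putting it together: 48 riders, 26 miles.

48 riders, 26 miles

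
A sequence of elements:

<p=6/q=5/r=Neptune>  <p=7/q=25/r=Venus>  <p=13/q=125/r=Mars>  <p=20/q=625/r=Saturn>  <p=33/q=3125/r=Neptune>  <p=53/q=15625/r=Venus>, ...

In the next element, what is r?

R: Neptune, Venus, Mars, Saturn, Neptune, Venus → Mars (repeats Neptune → Venus → Mars → Saturn).

Mars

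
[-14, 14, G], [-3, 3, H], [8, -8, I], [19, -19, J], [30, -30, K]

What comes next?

[41, -41, L]

First value: +11 each step; -14, -3, 8, 19, 30 → 41.
Second value: always the negative of the first value, so 14, 3, -8, -19, -30 → -41.
Letter goes G, H, I, J, K → L (letters move forward 1 place in the alphabet).
Combining the parts gives [41, -41, L].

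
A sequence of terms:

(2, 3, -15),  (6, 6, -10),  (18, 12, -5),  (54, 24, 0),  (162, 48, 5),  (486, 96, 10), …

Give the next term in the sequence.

First slot goes 2, 6, 18, 54, 162, 486 → 1458 (×3 each step).
Second slot: ×2 each step, so 3, 6, 12, 24, 48, 96 → 192.
Third slot: +5 each step; -15, -10, -5, 0, 5, 10 → 15.
Putting it together: (1458, 192, 15).

(1458, 192, 15)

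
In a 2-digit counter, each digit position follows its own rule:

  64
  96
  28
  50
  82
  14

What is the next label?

First digit — +3 each step, mod 10: 6, 9, 2, 5, 8, 1 → 4.
Second digit: +2 each step, mod 10, so 4, 6, 8, 0, 2, 4 → 6.
Combining the parts gives 46.

46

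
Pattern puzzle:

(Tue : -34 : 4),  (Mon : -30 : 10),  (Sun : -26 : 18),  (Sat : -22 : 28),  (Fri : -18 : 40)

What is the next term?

For the day, runs backward through the weekdays Mon→Sun: Tue, Mon, Sun, Sat, Fri → Thu.
Second coordinate — +4 each step: -34, -30, -26, -22, -18 → -14.
Third coordinate — differences are 6, 8, 10, … (increasing by 2 each time): 4, 10, 18, 28, 40 → 54.
Putting it together: (Thu : -14 : 54).

(Thu : -14 : 54)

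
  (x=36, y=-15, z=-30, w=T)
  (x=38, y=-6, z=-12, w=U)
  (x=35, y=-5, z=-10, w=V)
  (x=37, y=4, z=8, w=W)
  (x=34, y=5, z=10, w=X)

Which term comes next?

X goes 36, 38, 35, 37, 34 → 36 (alternating steps +2, −3, +2, −3, …).
Y: -15, -6, -5, 4, 5 → 14 (alternating steps +9, +1, +9, +1, …).
Z: -30, -12, -10, 8, 10 → 28 (always 2 × the y).
W — letters move forward 1 place in the alphabet: T, U, V, W, X → Y.
Putting it together: (x=36, y=14, z=28, w=Y).

(x=36, y=14, z=28, w=Y)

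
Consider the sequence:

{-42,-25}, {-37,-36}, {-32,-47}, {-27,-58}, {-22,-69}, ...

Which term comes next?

First coordinate: +5 each step, so -42, -37, -32, -27, -22 → -17.
Second coordinate: −11 each step; -25, -36, -47, -58, -69 → -80.
Combining the parts gives {-17,-80}.

{-17,-80}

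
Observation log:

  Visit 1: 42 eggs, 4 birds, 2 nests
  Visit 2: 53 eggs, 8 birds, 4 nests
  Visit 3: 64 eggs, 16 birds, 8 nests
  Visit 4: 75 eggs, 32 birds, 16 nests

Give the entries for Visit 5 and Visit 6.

86 eggs, 64 birds, 32 nests; 97 eggs, 128 birds, 64 nests

Eggs — +11 each step: 42, 53, 64, 75 → 86 → 97.
For the birds, ×2 each step: 4, 8, 16, 32 → 64 → 128.
For the nests, ×2 each step: 2, 4, 8, 16 → 32 → 64.
So the next two lines are 86 eggs, 64 birds, 32 nests and 97 eggs, 128 birds, 64 nests.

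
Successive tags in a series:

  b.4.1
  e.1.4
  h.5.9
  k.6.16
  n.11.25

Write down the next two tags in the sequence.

q.17.36, t.28.49

Letter: letters move forward 3 places in the alphabet, so b, e, h, k, n → q → t.
Second component — each term is the sum of the two before it: 4, 1, 5, 6, 11 → 17 → 28.
Third component — perfect squares: 1², 2², 3², …: 1, 4, 9, 16, 25 → 36 → 49.
Putting the parts together: q.17.36 and then t.28.49.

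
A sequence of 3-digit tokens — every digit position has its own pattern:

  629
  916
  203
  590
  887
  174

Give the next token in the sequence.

First digit — +3 each step, mod 10: 6, 9, 2, 5, 8, 1 → 4.
For the second digit, −1 each step, mod 10: 2, 1, 0, 9, 8, 7 → 6.
Third digit: −3 each step, mod 10; 9, 6, 3, 0, 7, 4 → 1.
Combining the parts gives 461.

461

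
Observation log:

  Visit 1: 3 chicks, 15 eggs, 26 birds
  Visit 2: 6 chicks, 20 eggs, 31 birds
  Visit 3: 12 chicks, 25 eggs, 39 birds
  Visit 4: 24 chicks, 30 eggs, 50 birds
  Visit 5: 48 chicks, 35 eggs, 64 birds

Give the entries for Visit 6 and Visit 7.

Chicks: ×2 each step, so 3, 6, 12, 24, 48 → 96 → 192.
Eggs: +5 each step, so 15, 20, 25, 30, 35 → 40 → 45.
Birds: 26, 31, 39, 50, 64 → 81 → 101 (differences are 5, 8, 11, … (increasing by 3 each time)).
So the next two rows are 96 chicks, 40 eggs, 81 birds and 192 chicks, 45 eggs, 101 birds.

96 chicks, 40 eggs, 81 birds; 192 chicks, 45 eggs, 101 birds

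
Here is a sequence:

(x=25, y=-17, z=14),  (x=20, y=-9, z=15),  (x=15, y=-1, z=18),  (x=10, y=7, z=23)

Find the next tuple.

X: −5 each step, so 25, 20, 15, 10 → 5.
Y: -17, -9, -1, 7 → 15 (+8 each step).
Z: differences are 1, 3, 5, … (increasing by 2 each time), so 14, 15, 18, 23 → 30.
Combining the parts gives (x=5, y=15, z=30).

(x=5, y=15, z=30)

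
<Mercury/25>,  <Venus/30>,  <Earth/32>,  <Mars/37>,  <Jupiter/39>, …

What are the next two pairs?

<Saturn/44>, <Uranus/46>

Planet: runs through the planets Mercury→Neptune, so Mercury, Venus, Earth, Mars, Jupiter → Saturn → Uranus.
Second component: alternating steps +5, +2, +5, +2, …, so 25, 30, 32, 37, 39 → 44 → 46.
So the next two pairs are <Saturn/44> and <Uranus/46>.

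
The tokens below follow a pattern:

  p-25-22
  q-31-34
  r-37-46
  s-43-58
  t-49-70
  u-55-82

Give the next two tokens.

v-61-94, w-67-106

Letter goes p, q, r, s, t, u → v → w (letters move forward 1 place in the alphabet).
Second component: +6 each step, so 25, 31, 37, 43, 49, 55 → 61 → 67.
For the third component, +12 each step: 22, 34, 46, 58, 70, 82 → 94 → 106.
So the next two tokens are v-61-94 and w-67-106.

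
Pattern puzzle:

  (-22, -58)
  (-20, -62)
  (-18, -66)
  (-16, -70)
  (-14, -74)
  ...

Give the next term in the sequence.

First component: +2 each step; -22, -20, -18, -16, -14 → -12.
Second component: −4 each step; -58, -62, -66, -70, -74 → -78.
So the next term is (-12, -78).

(-12, -78)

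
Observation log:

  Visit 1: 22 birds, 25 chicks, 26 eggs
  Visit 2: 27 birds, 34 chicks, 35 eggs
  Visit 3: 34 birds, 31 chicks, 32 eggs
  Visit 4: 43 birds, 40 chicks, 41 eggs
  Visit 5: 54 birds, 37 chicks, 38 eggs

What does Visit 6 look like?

Birds — differences are 5, 7, 9, … (increasing by 2 each time): 22, 27, 34, 43, 54 → 67.
Chicks goes 25, 34, 31, 40, 37 → 46 (alternating steps +9, −3, +9, −3, …).
Eggs: always 1 more than the chicks, so 26, 35, 32, 41, 38 → 47.
Combining the parts gives 67 birds, 46 chicks, 47 eggs.

67 birds, 46 chicks, 47 eggs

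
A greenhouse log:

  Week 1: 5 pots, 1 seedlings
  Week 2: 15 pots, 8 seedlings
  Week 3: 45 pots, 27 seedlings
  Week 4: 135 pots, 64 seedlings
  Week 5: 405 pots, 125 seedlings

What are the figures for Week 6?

1215 pots, 216 seedlings

Pots: ×3 each step, so 5, 15, 45, 135, 405 → 1215.
For the seedlings, perfect cubes: 1³, 2³, 3³, …: 1, 8, 27, 64, 125 → 216.
Combining the parts gives 1215 pots, 216 seedlings.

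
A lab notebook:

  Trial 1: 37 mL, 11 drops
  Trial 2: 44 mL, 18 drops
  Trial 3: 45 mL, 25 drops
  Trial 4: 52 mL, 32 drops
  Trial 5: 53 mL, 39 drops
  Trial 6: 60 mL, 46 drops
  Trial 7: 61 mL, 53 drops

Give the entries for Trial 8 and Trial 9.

ML — alternating steps +7, +1, +7, +1, …: 37, 44, 45, 52, 53, 60, 61 → 68 → 69.
Drops goes 11, 18, 25, 32, 39, 46, 53 → 60 → 67 (+7 each step).
So the next two records are 68 mL, 60 drops and 69 mL, 67 drops.

68 mL, 60 drops; 69 mL, 67 drops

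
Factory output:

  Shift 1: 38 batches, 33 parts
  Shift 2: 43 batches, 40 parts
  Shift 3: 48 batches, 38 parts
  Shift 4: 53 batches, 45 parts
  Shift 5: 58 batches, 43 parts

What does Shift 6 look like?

63 batches, 50 parts

Batches: +5 each step, so 38, 43, 48, 53, 58 → 63.
Parts — alternating steps +7, −2, +7, −2, …: 33, 40, 38, 45, 43 → 50.
So the next record is 63 batches, 50 parts.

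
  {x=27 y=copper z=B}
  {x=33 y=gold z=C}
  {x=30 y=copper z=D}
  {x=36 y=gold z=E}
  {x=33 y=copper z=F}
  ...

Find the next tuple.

X: alternating steps +6, −3, +6, −3, …; 27, 33, 30, 36, 33 → 39.
Y — alternates copper ↔ gold: copper, gold, copper, gold, copper → gold.
Z — letters move forward 1 place in the alphabet: B, C, D, E, F → G.
Putting it together: {x=39 y=gold z=G}.

{x=39 y=gold z=G}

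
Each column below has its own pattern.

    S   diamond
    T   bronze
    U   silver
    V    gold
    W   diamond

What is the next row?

Letter goes S, T, U, V, W → X (letters move forward 1 place in the alphabet).
Rank: repeats diamond → bronze → silver → gold; diamond, bronze, silver, gold, diamond → bronze.
Combining the parts gives X  bronze.

X  bronze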